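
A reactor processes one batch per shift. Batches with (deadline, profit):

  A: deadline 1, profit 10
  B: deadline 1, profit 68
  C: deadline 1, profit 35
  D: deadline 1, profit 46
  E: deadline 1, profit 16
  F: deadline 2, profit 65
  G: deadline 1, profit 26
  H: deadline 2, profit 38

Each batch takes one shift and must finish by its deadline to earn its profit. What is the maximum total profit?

Sort by profit descending; place each in the latest free slot ≤ its deadline.
Profit order: B=68 F=65 D=46 H=38 C=35 G=26 E=16 A=10
Assign: B→slot 1, F→slot 2, D skipped, H skipped, C skipped, G skipped, E skipped, A skipped.
Slots: [1:B] [2:F]
Profit = 68 + 65 = 133

133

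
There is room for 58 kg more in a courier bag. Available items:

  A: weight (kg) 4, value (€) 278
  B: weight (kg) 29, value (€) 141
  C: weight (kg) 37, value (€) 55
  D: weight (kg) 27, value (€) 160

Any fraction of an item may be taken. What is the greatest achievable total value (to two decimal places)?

Sort by value per unit weight and fill in that order.
Ratios (sorted): A 69.50, D 5.93, B 4.86, C 1.49
take A (4 @ 278); take D (27 @ 160); take 27/29 of B → 131.28. Capacity used 58/58.
Total value = 569.28

569.28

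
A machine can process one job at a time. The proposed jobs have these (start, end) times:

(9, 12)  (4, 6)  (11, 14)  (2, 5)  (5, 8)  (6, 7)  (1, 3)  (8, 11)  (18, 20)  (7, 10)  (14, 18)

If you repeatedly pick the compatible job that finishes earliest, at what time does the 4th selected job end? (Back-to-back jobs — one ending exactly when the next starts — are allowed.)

10

Sorted by end: (1,3)  (2,5)  (4,6)  (6,7)  (5,8)  (7,10)  (8,11)  (9,12)  (11,14)  (14,18)  (18,20)
take (1,3); take (4,6); take (6,7); skip (5,8); take (7,10); skip (8,11); take (11,14); take (14,18); take (18,20).
Selected: (1,3) (4,6) (6,7) (7,10) (11,14) (14,18) (18,20)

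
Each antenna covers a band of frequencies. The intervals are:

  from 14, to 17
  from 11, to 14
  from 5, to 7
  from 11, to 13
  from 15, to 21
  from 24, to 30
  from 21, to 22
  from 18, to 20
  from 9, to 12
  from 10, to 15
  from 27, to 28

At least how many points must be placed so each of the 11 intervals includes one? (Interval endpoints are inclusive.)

6

Sort by right endpoint; whenever an interval is uncovered, place a point at its right end.
By right end: [5,7]  [9,12]  [11,13]  [11,14]  [10,15]  [14,17]  [18,20]  [15,21]  [21,22]  [27,28]  [24,30]
[5,7] uncovered → point at 7; [9,12] uncovered → point at 12; [14,17] uncovered → point at 17; [18,20] uncovered → point at 20; [21,22] uncovered → point at 22; [27,28] uncovered → point at 28.
Points: 7, 12, 17, 20, 22, 28 (6 total).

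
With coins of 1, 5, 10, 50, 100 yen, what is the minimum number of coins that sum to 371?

7

371 − 3×100→71 − 1×50→21 − 2×10→1 − 1×1→0
Total coins = 3 + 1 + 2 + 1 = 7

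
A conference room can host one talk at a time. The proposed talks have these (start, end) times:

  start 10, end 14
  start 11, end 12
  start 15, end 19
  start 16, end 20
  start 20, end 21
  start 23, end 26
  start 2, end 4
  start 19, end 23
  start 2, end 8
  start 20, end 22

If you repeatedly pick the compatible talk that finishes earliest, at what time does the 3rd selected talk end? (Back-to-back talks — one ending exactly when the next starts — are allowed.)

Greedy by earliest finish: after sorting by end time, pick each interval compatible with the last pick.
Sorted by end: (2,4)  (2,8)  (11,12)  (10,14)  (15,19)  (16,20)  (20,21)  (20,22)  (19,23)  (23,26)
take (2,4); take (11,12); take (15,19); take (20,21); skip (19,23); take (23,26).
Selected: (2,4) (11,12) (15,19) (20,21) (23,26)

19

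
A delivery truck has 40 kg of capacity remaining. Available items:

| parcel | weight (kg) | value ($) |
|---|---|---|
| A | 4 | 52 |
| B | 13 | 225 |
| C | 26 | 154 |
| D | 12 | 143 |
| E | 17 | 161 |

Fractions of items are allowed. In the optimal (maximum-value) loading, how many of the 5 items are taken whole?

Order: B (225/13=17.31) > A (52/4=13.00) > D (143/12=11.92) > E (161/17=9.47) > C (154/26=5.92)
Fill: take B (13 @ 225) → take A (4 @ 52) → take D (12 @ 143) → take 11/17 of E → 104.18; 40/40 used.
3 item(s) taken whole; one partial (take 11/17 of E).

3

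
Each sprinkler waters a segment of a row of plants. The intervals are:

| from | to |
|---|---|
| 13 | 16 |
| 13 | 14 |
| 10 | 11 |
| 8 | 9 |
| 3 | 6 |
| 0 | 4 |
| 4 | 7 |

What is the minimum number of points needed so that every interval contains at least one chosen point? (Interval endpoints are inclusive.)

4

By right end: [0,4]  [3,6]  [4,7]  [8,9]  [10,11]  [13,14]  [13,16]
[0,4] uncovered → point at 4; [8,9] uncovered → point at 9; [10,11] uncovered → point at 11; [13,14] uncovered → point at 14.
Points: 4, 9, 11, 14 (4 total).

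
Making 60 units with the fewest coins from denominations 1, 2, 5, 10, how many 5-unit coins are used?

0

60 = 6×10
Count of 5: 0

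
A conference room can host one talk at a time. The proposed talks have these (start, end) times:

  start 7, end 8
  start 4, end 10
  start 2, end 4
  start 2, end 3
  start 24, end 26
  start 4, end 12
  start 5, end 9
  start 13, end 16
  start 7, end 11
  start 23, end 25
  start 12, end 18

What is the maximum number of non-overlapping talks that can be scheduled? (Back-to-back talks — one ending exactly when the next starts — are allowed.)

Greedy by earliest finish: after sorting by end time, pick each interval compatible with the last pick.
Sorted by end: (2,3)  (2,4)  (7,8)  (5,9)  (4,10)  (7,11)  (4,12)  (13,16)  (12,18)  (23,25)  (24,26)
take (2,3); skip (2,4); take (7,8); skip (7,11); skip (4,12); take (13,16); take (23,25); skip (24,26).
Selected 4 talks.

4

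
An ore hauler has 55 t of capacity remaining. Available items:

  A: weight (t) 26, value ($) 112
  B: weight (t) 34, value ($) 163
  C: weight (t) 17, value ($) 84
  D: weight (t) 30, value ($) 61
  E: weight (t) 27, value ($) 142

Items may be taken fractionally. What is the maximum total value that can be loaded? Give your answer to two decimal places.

Greedy by value/weight ratio, highest first.
Ratios (sorted): E 5.26, C 4.94, B 4.79, A 4.31, D 2.03
take E (27 @ 142); take C (17 @ 84); take 11/34 of B → 52.74. Capacity used 55/55.
Total value = 278.74

278.74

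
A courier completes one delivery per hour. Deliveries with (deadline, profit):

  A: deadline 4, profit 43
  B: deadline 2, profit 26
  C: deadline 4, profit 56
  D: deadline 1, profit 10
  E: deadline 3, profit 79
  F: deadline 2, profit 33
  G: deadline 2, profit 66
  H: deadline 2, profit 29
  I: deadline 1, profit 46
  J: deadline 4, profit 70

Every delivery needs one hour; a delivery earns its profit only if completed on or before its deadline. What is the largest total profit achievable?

271

Take jobs in profit order; each goes to the latest open slot no later than its deadline.
Profit order: E=79 J=70 G=66 C=56 I=46 A=43 F=33 H=29 B=26 D=10
Assign: E→slot 3, J→slot 4, G→slot 2, C→slot 1, I skipped, A skipped, F skipped, H skipped, B skipped, D skipped.
Slots: [1:C] [2:G] [3:E] [4:J]
Profit = 56 + 66 + 79 + 70 = 271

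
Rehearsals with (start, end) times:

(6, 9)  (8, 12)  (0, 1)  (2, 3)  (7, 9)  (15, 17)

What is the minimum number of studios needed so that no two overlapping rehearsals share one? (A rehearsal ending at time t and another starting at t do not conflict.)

3

The answer is the maximum number of intervals overlapping at any instant.
Events (time:±→running): 0:+→1 1:-→0 2:+→1 3:-→0 6:+→1 7:+→2 8:+→3 … peak 3.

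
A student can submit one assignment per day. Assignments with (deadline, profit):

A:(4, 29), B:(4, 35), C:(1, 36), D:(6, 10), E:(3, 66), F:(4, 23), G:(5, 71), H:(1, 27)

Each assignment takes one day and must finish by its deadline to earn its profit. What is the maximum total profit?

Take jobs in profit order; each goes to the latest open slot no later than its deadline.
By profit: G(d5,71), E(d3,66), C(d1,36), B(d4,35), A(d4,29), H(d1,27), F(d4,23), D(d6,10)
G→slot 5; E→slot 3; C→slot 1; B→slot 4; A→slot 2; H skipped; F skipped; D→slot 6.
Profit = 36 + 29 + 66 + 35 + 71 + 10 = 247

247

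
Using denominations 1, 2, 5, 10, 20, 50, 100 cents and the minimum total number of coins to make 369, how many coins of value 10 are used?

369 − 3×100→69 − 1×50→19 − 1×10→9 − 1×5→4 − 2×2→0
Count of 10: 1

1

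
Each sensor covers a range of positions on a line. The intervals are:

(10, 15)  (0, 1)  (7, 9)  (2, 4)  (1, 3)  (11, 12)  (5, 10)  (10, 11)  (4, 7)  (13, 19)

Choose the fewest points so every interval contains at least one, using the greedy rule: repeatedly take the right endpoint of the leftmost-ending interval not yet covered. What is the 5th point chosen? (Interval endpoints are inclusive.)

19

Sort by right endpoint; whenever an interval is uncovered, place a point at its right end.
By right end: [0,1]  [1,3]  [2,4]  [4,7]  [7,9]  [5,10]  [10,11]  [11,12]  [10,15]  [13,19]
[0,1] uncovered → point at 1; [2,4] uncovered → point at 4; [7,9] uncovered → point at 9; [10,11] uncovered → point at 11; [13,19] uncovered → point at 19.
Points: 1, 4, 9, 11, 19 (5 total).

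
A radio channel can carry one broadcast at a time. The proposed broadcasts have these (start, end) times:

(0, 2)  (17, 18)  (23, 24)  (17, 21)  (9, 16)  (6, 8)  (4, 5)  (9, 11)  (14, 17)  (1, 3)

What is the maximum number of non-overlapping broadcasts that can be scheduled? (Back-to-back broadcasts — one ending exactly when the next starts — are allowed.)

7

Order by finish time; keep every interval that doesn't clash with the previous kept one.
Sorted by end: (0,2)  (1,3)  (4,5)  (6,8)  (9,11)  (9,16)  (14,17)  (17,18)  (17,21)  (23,24)
take (0,2); take (4,5); take (6,8); take (9,11); take (14,17); take (17,18); take (23,24).
Selected 7 broadcasts.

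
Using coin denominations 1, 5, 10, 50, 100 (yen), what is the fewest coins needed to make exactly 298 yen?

Greedy: take as many of the largest coin as possible, then repeat with the remainder.
298 − 2×100→98 − 1×50→48 − 4×10→8 − 1×5→3 − 3×1→0
Total coins = 2 + 1 + 4 + 1 + 3 = 11

11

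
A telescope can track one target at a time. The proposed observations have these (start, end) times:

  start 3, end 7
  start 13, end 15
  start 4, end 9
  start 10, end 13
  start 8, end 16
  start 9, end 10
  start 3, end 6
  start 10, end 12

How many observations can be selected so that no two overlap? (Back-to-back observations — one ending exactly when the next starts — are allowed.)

Greedy by earliest finish: after sorting by end time, pick each interval compatible with the last pick.
By end time: (3,6), (3,7), (4,9), (9,10), (10,12), (10,13), (13,15), (8,16).
Pick (3,6); next start ≥ 6 → (9,10); next start ≥ 10 → (10,12); next start ≥ 12 → (13,15).
Selected 4 observations.

4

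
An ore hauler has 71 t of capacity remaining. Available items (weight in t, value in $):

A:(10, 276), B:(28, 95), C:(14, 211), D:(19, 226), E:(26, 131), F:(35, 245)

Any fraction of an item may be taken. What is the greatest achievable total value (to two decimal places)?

909.00

Order: A (276/10=27.60) > C (211/14=15.07) > D (226/19=11.89) > F (245/35=7.00) > E (131/26=5.04) > B (95/28=3.39)
Fill: take A (10 @ 276) → take C (14 @ 211) → take D (19 @ 226) → take 28/35 of F → 196.00; 71/71 used.
Total value = 909.00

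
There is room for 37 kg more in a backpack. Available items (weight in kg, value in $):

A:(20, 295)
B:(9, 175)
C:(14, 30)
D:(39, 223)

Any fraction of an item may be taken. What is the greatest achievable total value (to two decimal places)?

515.74

Ratios (sorted): B 19.44, A 14.75, D 5.72, C 2.14
take B (9 @ 175); take A (20 @ 295); take 8/39 of D → 45.74. Capacity used 37/37.
Total value = 515.74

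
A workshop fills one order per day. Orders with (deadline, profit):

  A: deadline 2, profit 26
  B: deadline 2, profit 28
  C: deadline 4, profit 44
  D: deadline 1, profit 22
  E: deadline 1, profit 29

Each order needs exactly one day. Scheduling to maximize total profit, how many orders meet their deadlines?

Take jobs in profit order; each goes to the latest open slot no later than its deadline.
By profit: C(d4,44), E(d1,29), B(d2,28), A(d2,26), D(d1,22)
C→slot 4; E→slot 1; B→slot 2; A skipped; D skipped.
3 of 5 scheduled.

3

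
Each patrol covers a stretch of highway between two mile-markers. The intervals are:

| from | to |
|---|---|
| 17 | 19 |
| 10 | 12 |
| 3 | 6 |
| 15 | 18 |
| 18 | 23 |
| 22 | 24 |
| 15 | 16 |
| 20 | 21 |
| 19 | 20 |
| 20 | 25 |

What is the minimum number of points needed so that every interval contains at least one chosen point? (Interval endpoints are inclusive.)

Process intervals by earliest right end; each time one isn't hit yet, stab at its right endpoint.
By right end: [3,6]  [10,12]  [15,16]  [15,18]  [17,19]  [19,20]  [20,21]  [18,23]  [22,24]  [20,25]
[3,6] uncovered → point at 6; [10,12] uncovered → point at 12; [15,16] uncovered → point at 16; [17,19] uncovered → point at 19; [20,21] uncovered → point at 21; [22,24] uncovered → point at 24.
Points: 6, 12, 16, 19, 21, 24 (6 total).

6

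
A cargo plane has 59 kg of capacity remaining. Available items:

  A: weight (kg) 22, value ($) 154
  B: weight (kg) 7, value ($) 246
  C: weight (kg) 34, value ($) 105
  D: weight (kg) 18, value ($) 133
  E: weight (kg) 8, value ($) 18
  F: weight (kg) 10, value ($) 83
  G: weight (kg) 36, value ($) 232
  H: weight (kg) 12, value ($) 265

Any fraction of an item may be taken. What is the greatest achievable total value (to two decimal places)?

811.00

Ratios (sorted): B 35.14, H 22.08, F 8.30, D 7.39, A 7.00, G 6.44, C 3.09, E 2.25
take B (7 @ 246); take H (12 @ 265); take F (10 @ 83); take D (18 @ 133); take 12/22 of A → 84.00. Capacity used 59/59.
Total value = 811.00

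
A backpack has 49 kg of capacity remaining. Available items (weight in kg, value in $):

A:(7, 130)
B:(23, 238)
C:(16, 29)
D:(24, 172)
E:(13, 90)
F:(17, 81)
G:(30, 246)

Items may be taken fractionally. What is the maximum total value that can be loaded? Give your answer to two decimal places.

523.80

Order: A (130/7=18.57) > B (238/23=10.35) > G (246/30=8.20) > D (172/24=7.17) > E (90/13=6.92) > F (81/17=4.76) > C (29/16=1.81)
Fill: take A (7 @ 130) → take B (23 @ 238) → take 19/30 of G → 155.80; 49/49 used.
Total value = 523.80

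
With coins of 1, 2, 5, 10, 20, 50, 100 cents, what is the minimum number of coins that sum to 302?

Greedy: take as many of the largest coin as possible, then repeat with the remainder.
302 = 3×100 + 1×2
Total coins = 3 + 1 = 4

4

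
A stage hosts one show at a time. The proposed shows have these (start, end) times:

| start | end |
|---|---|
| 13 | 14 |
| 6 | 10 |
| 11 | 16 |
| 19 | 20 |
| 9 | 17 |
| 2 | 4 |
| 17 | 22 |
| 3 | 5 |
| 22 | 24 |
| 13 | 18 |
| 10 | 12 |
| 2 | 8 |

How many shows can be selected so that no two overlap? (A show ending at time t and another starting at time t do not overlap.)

6

Sorted by end: (2,4)  (3,5)  (2,8)  (6,10)  (10,12)  (13,14)  (11,16)  (9,17)  (13,18)  (19,20)  (17,22)  (22,24)
take (2,4); skip (3,5); skip (2,8); take (6,10); take (10,12); take (13,14); skip (11,16); skip (13,18); take (19,20); take (22,24).
Selected 6 shows.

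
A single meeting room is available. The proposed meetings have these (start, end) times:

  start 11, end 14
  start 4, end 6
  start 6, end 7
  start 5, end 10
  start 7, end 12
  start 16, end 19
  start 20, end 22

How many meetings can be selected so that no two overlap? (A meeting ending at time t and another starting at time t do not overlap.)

Greedy by earliest finish: after sorting by end time, pick each interval compatible with the last pick.
Sorted by end: (4,6)  (6,7)  (5,10)  (7,12)  (11,14)  (16,19)  (20,22)
take (4,6); take (6,7); take (7,12); take (16,19); take (20,22).
Selected 5 meetings.

5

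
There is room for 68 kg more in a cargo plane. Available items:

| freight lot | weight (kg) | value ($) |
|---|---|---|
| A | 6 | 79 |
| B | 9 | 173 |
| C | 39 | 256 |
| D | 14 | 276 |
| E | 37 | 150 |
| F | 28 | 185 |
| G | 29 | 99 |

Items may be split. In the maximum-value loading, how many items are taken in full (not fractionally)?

Sort by value per unit weight and fill in that order.
Ratios (sorted): D 19.71, B 19.22, A 13.17, F 6.61, C 6.56, E 4.05, G 3.41
take D (14 @ 276); take B (9 @ 173); take A (6 @ 79); take F (28 @ 185); take 11/39 of C → 72.21. Capacity used 68/68.
4 item(s) taken whole; one partial (take 11/39 of C).

4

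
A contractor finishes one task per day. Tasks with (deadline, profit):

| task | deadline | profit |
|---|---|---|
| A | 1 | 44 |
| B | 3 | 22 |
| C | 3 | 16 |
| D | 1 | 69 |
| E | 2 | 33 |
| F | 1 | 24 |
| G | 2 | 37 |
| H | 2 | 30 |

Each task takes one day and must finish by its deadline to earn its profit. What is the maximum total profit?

128

Sort by profit descending; place each in the latest free slot ≤ its deadline.
Profit order: D=69 A=44 G=37 E=33 H=30 F=24 B=22 C=16
Assign: D→slot 1, A skipped, G→slot 2, E skipped, H skipped, F skipped, B→slot 3, C skipped.
Slots: [1:D] [2:G] [3:B]
Profit = 69 + 37 + 22 = 128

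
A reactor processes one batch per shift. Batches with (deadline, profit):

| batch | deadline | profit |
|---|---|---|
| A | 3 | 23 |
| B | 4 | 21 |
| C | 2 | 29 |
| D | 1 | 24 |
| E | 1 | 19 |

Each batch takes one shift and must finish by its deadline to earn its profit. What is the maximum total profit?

Sort by profit descending; place each in the latest free slot ≤ its deadline.
By profit: C(d2,29), D(d1,24), A(d3,23), B(d4,21), E(d1,19)
C→slot 2; D→slot 1; A→slot 3; B→slot 4; E skipped.
Profit = 24 + 29 + 23 + 21 = 97

97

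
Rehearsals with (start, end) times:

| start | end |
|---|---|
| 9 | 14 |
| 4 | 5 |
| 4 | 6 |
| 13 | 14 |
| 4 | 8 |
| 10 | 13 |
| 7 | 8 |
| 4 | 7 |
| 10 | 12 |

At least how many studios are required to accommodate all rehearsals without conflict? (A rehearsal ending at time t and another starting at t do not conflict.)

starts: [4, 4, 4, 4, 7, 9, 10, 10, 13]
ends:   [5, 6, 7, 8, 8, 12, 13, 14, 14]
s4→1 s4→2 s4→3 s4→4  — peak 4.

4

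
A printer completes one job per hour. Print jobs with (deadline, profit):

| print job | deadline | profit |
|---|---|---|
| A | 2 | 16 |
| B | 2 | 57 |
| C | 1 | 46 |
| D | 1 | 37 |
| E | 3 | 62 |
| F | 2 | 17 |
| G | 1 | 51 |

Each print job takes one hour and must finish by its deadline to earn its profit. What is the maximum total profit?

170

Take jobs in profit order; each goes to the latest open slot no later than its deadline.
By profit: E(d3,62), B(d2,57), G(d1,51), C(d1,46), D(d1,37), F(d2,17), A(d2,16)
E→slot 3; B→slot 2; G→slot 1; C skipped; D skipped; F skipped; A skipped.
Profit = 51 + 57 + 62 = 170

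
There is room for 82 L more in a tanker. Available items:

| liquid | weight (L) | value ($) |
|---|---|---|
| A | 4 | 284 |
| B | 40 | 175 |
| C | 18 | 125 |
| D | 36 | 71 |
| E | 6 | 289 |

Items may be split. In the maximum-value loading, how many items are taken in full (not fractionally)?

4

Ratios (sorted): A 71.00, E 48.17, C 6.94, B 4.38, D 1.97
take A (4 @ 284); take E (6 @ 289); take C (18 @ 125); take B (40 @ 175); take 14/36 of D → 27.61. Capacity used 82/82.
4 item(s) taken whole; one partial (take 14/36 of D).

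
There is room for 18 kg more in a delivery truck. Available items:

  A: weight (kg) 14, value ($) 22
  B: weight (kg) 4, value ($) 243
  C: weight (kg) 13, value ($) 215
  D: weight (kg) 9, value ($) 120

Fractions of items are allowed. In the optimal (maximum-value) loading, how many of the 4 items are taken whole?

2

Ratios (sorted): B 60.75, C 16.54, D 13.33, A 1.57
take B (4 @ 243); take C (13 @ 215); take 1/9 of D → 13.33. Capacity used 18/18.
2 item(s) taken whole; one partial (take 1/9 of D).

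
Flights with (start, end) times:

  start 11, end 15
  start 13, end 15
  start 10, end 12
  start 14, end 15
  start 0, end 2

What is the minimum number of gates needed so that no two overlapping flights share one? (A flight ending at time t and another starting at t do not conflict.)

3

starts: [0, 10, 11, 13, 14]
ends:   [2, 12, 15, 15, 15]
s0→1 e2→0 s10→1 s11→2 e12→1 s13→2 s14→3  — peak 3.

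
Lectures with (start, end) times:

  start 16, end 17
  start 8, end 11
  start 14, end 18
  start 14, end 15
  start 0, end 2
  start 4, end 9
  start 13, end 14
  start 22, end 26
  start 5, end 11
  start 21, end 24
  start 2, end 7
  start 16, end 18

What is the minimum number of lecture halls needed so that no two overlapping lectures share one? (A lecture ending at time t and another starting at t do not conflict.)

Events (time:±→running): 0:+→1 2:-→0 2:+→1 4:+→2 5:+→3 … peak 3.

3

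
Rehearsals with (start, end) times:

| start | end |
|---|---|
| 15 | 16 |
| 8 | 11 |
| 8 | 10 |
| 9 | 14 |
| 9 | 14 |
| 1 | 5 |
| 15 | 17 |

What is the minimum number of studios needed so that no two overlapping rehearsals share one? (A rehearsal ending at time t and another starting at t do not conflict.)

Count concurrent intervals with a sweep; the peak is the room count.
starts: [1, 8, 8, 9, 9, 15, 15]
ends:   [5, 10, 11, 14, 14, 16, 17]
s1→1 e5→0 s8→1 s8→2 s9→3 s9→4  — peak 4.

4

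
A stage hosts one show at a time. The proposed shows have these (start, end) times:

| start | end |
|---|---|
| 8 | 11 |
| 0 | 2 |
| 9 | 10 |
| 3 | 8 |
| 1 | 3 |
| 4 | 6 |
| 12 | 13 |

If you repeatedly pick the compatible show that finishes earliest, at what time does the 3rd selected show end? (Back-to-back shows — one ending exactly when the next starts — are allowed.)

Greedy by earliest finish: after sorting by end time, pick each interval compatible with the last pick.
Sorted by end: (0,2)  (1,3)  (4,6)  (3,8)  (9,10)  (8,11)  (12,13)
take (0,2); skip (1,3); take (4,6); take (9,10); skip (8,11); take (12,13).
Selected: (0,2) (4,6) (9,10) (12,13)

10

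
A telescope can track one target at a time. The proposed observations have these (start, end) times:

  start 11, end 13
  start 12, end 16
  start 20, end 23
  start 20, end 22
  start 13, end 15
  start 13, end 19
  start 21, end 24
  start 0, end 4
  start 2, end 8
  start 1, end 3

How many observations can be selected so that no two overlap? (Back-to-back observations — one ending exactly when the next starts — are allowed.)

Order by finish time; keep every interval that doesn't clash with the previous kept one.
Sorted by end: (1,3)  (0,4)  (2,8)  (11,13)  (13,15)  (12,16)  (13,19)  (20,22)  (20,23)  (21,24)
take (1,3); skip (2,8); take (11,13); take (13,15); take (20,22).
Selected 4 observations.

4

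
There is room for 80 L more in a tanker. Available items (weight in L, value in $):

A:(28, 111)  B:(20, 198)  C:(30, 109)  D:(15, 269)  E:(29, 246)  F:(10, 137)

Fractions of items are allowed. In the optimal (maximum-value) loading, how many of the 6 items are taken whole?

Sort by value per unit weight and fill in that order.
Ratios (sorted): D 17.93, F 13.70, B 9.90, E 8.48, A 3.96, C 3.63
take D (15 @ 269); take F (10 @ 137); take B (20 @ 198); take E (29 @ 246); take 6/28 of A → 23.79. Capacity used 80/80.
4 item(s) taken whole; one partial (take 6/28 of A).

4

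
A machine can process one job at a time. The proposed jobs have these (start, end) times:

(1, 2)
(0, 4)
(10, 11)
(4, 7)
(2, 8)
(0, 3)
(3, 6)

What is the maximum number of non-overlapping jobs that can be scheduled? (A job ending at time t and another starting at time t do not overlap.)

Order by finish time; keep every interval that doesn't clash with the previous kept one.
Sorted by end: (1,2)  (0,3)  (0,4)  (3,6)  (4,7)  (2,8)  (10,11)
take (1,2); skip (0,4); take (3,6); skip (4,7); skip (2,8); take (10,11).
Selected 3 jobs.

3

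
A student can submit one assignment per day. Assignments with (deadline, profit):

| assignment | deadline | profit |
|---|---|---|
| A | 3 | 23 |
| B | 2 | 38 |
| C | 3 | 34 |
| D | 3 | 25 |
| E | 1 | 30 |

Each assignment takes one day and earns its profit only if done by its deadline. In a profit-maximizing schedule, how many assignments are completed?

Sort by profit descending; place each in the latest free slot ≤ its deadline.
By profit: B(d2,38), C(d3,34), E(d1,30), D(d3,25), A(d3,23)
B→slot 2; C→slot 3; E→slot 1; D skipped; A skipped.
3 of 5 scheduled.

3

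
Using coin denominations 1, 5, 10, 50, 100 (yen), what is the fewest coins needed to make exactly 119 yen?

7

119 = 1×100 + 1×10 + 1×5 + 4×1
Total coins = 1 + 1 + 1 + 4 = 7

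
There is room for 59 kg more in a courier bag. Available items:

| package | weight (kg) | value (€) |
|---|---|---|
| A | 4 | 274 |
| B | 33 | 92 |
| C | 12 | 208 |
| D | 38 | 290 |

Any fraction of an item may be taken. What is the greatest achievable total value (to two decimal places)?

Greedy by value/weight ratio, highest first.
Order: A (274/4=68.50) > C (208/12=17.33) > D (290/38=7.63) > B (92/33=2.79)
Fill: take A (4 @ 274) → take C (12 @ 208) → take D (38 @ 290) → take 5/33 of B → 13.94; 59/59 used.
Total value = 785.94

785.94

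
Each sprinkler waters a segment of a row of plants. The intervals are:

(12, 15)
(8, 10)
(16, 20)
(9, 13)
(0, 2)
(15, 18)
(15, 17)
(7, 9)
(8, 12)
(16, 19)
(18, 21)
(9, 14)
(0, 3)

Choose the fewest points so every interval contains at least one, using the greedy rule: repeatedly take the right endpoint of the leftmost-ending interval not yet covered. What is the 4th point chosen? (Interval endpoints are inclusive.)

19

By right end: [0,2]  [0,3]  [7,9]  [8,10]  [8,12]  [9,13]  [9,14]  [12,15]  [15,17]  [15,18]  [16,19]  [16,20]  [18,21]
[0,2] uncovered → point at 2; [7,9] uncovered → point at 9; [12,15] uncovered → point at 15; [16,19] uncovered → point at 19.
Points: 2, 9, 15, 19 (4 total).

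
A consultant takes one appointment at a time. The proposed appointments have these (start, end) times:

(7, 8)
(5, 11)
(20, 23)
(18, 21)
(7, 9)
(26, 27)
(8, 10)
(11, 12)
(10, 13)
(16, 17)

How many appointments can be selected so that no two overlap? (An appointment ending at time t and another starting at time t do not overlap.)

6

Sort by end time and greedily take each interval whose start is ≥ the last chosen end.
By end time: (7,8), (7,9), (8,10), (5,11), (11,12), (10,13), (16,17), (18,21), (20,23), (26,27).
Pick (7,8); next start ≥ 8 → (8,10); next start ≥ 10 → (11,12); next start ≥ 12 → (16,17); next start ≥ 17 → (18,21); next start ≥ 21 → (26,27).
Selected 6 appointments.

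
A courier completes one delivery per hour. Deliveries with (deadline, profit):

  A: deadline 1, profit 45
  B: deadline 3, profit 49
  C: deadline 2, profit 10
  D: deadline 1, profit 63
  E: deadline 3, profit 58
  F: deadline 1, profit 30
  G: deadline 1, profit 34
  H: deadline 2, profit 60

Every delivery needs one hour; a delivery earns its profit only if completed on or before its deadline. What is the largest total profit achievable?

Profit order: D=63 H=60 E=58 B=49 A=45 G=34 F=30 C=10
Assign: D→slot 1, H→slot 2, E→slot 3, B skipped, A skipped, G skipped, F skipped, C skipped.
Slots: [1:D] [2:H] [3:E]
Profit = 63 + 60 + 58 = 181

181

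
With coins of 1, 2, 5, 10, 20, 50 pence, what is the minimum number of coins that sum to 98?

98 = 1×50 + 2×20 + 1×5 + 1×2 + 1×1
Total coins = 1 + 2 + 1 + 1 + 1 = 6

6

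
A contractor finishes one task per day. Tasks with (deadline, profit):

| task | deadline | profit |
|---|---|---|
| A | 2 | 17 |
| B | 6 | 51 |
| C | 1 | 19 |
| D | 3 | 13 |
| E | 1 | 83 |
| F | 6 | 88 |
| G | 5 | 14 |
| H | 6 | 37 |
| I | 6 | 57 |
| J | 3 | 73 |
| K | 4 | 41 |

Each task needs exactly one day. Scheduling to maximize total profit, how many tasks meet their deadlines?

Take jobs in profit order; each goes to the latest open slot no later than its deadline.
By profit: F(d6,88), E(d1,83), J(d3,73), I(d6,57), B(d6,51), K(d4,41), H(d6,37), C(d1,19), A(d2,17), G(d5,14), D(d3,13)
F→slot 6; E→slot 1; J→slot 3; I→slot 5; B→slot 4; K→slot 2; H skipped; C skipped; A skipped; G skipped; D skipped.
6 of 11 scheduled.

6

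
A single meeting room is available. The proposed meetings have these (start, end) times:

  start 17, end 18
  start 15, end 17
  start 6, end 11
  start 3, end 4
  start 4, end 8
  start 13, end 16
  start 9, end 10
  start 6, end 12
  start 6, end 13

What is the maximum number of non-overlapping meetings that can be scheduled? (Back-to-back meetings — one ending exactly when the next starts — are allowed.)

5

Order by finish time; keep every interval that doesn't clash with the previous kept one.
By end time: (3,4), (4,8), (9,10), (6,11), (6,12), (6,13), (13,16), (15,17), (17,18).
Pick (3,4); next start ≥ 4 → (4,8); next start ≥ 8 → (9,10); next start ≥ 10 → (13,16); next start ≥ 16 → (17,18).
Selected 5 meetings.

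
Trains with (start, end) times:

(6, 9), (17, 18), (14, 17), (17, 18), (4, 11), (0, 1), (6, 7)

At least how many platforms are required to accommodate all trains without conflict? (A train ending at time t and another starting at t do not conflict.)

Count concurrent intervals with a sweep; the peak is the room count.
starts: [0, 4, 6, 6, 14, 17, 17]
ends:   [1, 7, 9, 11, 17, 18, 18]
s0→1 e1→0 s4→1 s6→2 s6→3  — peak 3.

3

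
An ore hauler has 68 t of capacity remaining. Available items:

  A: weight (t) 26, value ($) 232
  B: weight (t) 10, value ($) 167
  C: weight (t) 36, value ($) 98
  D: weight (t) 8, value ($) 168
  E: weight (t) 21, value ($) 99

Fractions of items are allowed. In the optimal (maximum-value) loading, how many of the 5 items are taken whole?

Ratios (sorted): D 21.00, B 16.70, A 8.92, E 4.71, C 2.72
take D (8 @ 168); take B (10 @ 167); take A (26 @ 232); take E (21 @ 99); take 3/36 of C → 8.17. Capacity used 68/68.
4 item(s) taken whole; one partial (take 3/36 of C).

4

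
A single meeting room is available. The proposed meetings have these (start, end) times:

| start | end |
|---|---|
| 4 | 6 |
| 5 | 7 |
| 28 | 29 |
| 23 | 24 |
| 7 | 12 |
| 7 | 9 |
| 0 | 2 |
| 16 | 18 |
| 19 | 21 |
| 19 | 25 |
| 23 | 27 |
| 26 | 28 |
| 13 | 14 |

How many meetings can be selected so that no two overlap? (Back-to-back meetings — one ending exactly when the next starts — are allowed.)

9

Order by finish time; keep every interval that doesn't clash with the previous kept one.
By end time: (0,2), (4,6), (5,7), (7,9), (7,12), (13,14), (16,18), (19,21), (23,24), (19,25), (23,27), (26,28), (28,29).
Pick (0,2); next start ≥ 2 → (4,6); next start ≥ 6 → (7,9); next start ≥ 9 → (13,14); next start ≥ 14 → (16,18); next start ≥ 18 → (19,21); next start ≥ 21 → (23,24); next start ≥ 24 → (26,28); next start ≥ 28 → (28,29).
Selected 9 meetings.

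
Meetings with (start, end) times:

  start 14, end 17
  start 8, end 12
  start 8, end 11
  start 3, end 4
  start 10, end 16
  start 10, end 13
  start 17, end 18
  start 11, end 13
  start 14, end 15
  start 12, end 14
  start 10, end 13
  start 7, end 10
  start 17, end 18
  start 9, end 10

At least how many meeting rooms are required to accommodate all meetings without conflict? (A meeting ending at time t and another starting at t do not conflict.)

starts: [3, 7, 8, 8, 9, 10, 10, 10, 11, 12, 14, 14, 17, 17]
ends:   [4, 10, 10, 11, 12, 13, 13, 13, 14, 15, 16, 17, 18, 18]
s3→1 e4→0 s7→1 s8→2 s8→3 s9→4 e10→3 e10→2 s10→3 s10→4 s10→5  — peak 5.

5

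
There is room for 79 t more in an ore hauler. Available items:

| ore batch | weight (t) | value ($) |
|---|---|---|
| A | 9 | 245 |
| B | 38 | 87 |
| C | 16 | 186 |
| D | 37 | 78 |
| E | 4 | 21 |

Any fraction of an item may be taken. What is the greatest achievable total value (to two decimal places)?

Sort by value per unit weight and fill in that order.
Ratios (sorted): A 27.22, C 11.62, E 5.25, B 2.29, D 2.11
take A (9 @ 245); take C (16 @ 186); take E (4 @ 21); take B (38 @ 87); take 12/37 of D → 25.30. Capacity used 79/79.
Total value = 564.30

564.30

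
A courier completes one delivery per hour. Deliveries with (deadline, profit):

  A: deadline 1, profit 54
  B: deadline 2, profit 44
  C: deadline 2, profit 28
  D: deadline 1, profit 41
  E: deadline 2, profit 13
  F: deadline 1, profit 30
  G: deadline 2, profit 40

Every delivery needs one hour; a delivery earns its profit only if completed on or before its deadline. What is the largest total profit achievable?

98

Sort by profit descending; place each in the latest free slot ≤ its deadline.
By profit: A(d1,54), B(d2,44), D(d1,41), G(d2,40), F(d1,30), C(d2,28), E(d2,13)
A→slot 1; B→slot 2; D skipped; G skipped; F skipped; C skipped; E skipped.
Profit = 54 + 44 = 98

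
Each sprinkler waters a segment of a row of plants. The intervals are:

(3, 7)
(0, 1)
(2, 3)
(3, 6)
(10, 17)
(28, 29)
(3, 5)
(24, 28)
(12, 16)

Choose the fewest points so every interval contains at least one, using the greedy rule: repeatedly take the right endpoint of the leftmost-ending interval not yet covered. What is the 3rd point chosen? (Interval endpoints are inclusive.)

16

Process intervals by earliest right end; each time one isn't hit yet, stab at its right endpoint.
Sorted: [0,1] [2,3] [3,5] [3,6] [3,7] [12,16] [10,17] [24,28] [28,29]
{[0,1]} hit by 1; {[2,3],[3,5],[3,6],[3,7]} hit by 3; {[12,16],[10,17]} hit by 16; {[24,28],[28,29]} hit by 28.
Points: 1, 3, 16, 28 (4 total).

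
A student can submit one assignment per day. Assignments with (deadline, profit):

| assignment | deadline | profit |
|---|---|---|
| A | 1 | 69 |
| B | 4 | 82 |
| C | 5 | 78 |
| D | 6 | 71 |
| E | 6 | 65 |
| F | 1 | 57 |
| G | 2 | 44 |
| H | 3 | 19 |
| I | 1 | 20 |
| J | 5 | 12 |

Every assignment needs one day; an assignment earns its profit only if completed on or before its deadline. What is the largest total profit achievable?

409

Sort by profit descending; place each in the latest free slot ≤ its deadline.
Profit order: B=82 C=78 D=71 A=69 E=65 F=57 G=44 I=20 H=19 J=12
Assign: B→slot 4, C→slot 5, D→slot 6, A→slot 1, E→slot 3, F skipped, G→slot 2, I skipped, H skipped, J skipped.
Slots: [1:A] [2:G] [3:E] [4:B] [5:C] [6:D]
Profit = 69 + 44 + 65 + 82 + 78 + 71 = 409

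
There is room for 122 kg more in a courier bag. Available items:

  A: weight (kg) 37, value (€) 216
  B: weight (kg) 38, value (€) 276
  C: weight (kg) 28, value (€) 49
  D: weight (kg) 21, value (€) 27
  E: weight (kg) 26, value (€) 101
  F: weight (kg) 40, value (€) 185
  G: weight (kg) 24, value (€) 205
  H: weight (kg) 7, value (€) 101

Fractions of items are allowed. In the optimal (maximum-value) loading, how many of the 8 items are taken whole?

4

Sort by value per unit weight and fill in that order.
Ratios (sorted): H 14.43, G 8.54, B 7.26, A 5.84, F 4.62, E 3.88, C 1.75, D 1.29
take H (7 @ 101); take G (24 @ 205); take B (38 @ 276); take A (37 @ 216); take 16/40 of F → 74.00. Capacity used 122/122.
4 item(s) taken whole; one partial (take 16/40 of F).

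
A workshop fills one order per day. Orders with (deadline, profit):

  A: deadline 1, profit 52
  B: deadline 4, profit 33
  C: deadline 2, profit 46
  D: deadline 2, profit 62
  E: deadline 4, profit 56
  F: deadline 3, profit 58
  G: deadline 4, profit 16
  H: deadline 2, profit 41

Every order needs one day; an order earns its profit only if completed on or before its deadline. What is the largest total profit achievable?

Sort by profit descending; place each in the latest free slot ≤ its deadline.
By profit: D(d2,62), F(d3,58), E(d4,56), A(d1,52), C(d2,46), H(d2,41), B(d4,33), G(d4,16)
D→slot 2; F→slot 3; E→slot 4; A→slot 1; C skipped; H skipped; B skipped; G skipped.
Profit = 52 + 62 + 58 + 56 = 228

228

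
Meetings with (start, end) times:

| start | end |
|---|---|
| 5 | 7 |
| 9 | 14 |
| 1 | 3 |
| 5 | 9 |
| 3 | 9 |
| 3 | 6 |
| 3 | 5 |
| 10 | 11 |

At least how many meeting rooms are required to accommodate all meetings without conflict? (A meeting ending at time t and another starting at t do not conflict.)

4

The answer is the maximum number of intervals overlapping at any instant.
starts: [1, 3, 3, 3, 5, 5, 9, 10]
ends:   [3, 5, 6, 7, 9, 9, 11, 14]
s1→1 e3→0 s3→1 s3→2 s3→3 e5→2 s5→3 s5→4  — peak 4.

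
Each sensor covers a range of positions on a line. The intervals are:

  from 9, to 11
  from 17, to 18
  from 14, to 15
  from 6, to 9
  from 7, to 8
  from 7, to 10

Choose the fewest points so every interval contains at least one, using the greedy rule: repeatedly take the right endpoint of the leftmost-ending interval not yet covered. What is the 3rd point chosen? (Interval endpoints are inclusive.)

Sorted: [7,8] [6,9] [7,10] [9,11] [14,15] [17,18]
{[7,8],[6,9],[7,10]} hit by 8; {[9,11]} hit by 11; {[14,15]} hit by 15; {[17,18]} hit by 18.
Points: 8, 11, 15, 18 (4 total).

15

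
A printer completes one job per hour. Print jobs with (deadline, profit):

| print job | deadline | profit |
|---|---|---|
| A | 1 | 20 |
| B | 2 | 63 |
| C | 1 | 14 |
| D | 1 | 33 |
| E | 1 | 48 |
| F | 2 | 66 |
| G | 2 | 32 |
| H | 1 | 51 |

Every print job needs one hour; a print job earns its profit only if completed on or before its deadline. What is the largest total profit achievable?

Sort by profit descending; place each in the latest free slot ≤ its deadline.
By profit: F(d2,66), B(d2,63), H(d1,51), E(d1,48), D(d1,33), G(d2,32), A(d1,20), C(d1,14)
F→slot 2; B→slot 1; H skipped; E skipped; D skipped; G skipped; A skipped; C skipped.
Profit = 63 + 66 = 129

129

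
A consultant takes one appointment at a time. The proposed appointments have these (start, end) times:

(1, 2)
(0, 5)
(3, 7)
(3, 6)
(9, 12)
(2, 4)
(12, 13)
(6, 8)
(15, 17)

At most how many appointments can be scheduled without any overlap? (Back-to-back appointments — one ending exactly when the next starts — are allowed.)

Order by finish time; keep every interval that doesn't clash with the previous kept one.
By end time: (1,2), (2,4), (0,5), (3,6), (3,7), (6,8), (9,12), (12,13), (15,17).
Pick (1,2); next start ≥ 2 → (2,4); next start ≥ 4 → (6,8); next start ≥ 8 → (9,12); next start ≥ 12 → (12,13); next start ≥ 13 → (15,17).
Selected 6 appointments.

6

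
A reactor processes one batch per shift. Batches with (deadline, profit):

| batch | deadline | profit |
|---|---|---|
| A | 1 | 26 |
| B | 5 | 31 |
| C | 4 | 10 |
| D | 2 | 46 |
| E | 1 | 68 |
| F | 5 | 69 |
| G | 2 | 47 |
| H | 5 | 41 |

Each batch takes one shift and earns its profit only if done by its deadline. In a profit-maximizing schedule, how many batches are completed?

5

Take jobs in profit order; each goes to the latest open slot no later than its deadline.
By profit: F(d5,69), E(d1,68), G(d2,47), D(d2,46), H(d5,41), B(d5,31), A(d1,26), C(d4,10)
F→slot 5; E→slot 1; G→slot 2; D skipped; H→slot 4; B→slot 3; A skipped; C skipped.
5 of 8 scheduled.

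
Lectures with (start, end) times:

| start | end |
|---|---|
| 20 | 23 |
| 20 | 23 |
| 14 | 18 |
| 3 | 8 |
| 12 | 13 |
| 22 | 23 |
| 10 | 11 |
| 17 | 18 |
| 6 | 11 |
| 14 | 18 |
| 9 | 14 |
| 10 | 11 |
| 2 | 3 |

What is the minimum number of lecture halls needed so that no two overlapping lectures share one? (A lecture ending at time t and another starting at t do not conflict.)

4

The answer is the maximum number of intervals overlapping at any instant.
starts: [2, 3, 6, 9, 10, 10, 12, 14, 14, 17, 20, 20, 22]
ends:   [3, 8, 11, 11, 11, 13, 14, 18, 18, 18, 23, 23, 23]
s2→1 e3→0 s3→1 s6→2 e8→1 s9→2 s10→3 s10→4  — peak 4.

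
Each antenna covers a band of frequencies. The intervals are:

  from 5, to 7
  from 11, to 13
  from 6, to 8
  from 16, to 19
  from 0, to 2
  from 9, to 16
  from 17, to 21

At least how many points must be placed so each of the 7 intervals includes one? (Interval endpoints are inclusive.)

4

Sort by right endpoint; whenever an interval is uncovered, place a point at its right end.
Sorted: [0,2] [5,7] [6,8] [11,13] [9,16] [16,19] [17,21]
{[0,2]} hit by 2; {[5,7],[6,8]} hit by 7; {[11,13],[9,16]} hit by 13; {[16,19],[17,21]} hit by 19.
Points: 2, 7, 13, 19 (4 total).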